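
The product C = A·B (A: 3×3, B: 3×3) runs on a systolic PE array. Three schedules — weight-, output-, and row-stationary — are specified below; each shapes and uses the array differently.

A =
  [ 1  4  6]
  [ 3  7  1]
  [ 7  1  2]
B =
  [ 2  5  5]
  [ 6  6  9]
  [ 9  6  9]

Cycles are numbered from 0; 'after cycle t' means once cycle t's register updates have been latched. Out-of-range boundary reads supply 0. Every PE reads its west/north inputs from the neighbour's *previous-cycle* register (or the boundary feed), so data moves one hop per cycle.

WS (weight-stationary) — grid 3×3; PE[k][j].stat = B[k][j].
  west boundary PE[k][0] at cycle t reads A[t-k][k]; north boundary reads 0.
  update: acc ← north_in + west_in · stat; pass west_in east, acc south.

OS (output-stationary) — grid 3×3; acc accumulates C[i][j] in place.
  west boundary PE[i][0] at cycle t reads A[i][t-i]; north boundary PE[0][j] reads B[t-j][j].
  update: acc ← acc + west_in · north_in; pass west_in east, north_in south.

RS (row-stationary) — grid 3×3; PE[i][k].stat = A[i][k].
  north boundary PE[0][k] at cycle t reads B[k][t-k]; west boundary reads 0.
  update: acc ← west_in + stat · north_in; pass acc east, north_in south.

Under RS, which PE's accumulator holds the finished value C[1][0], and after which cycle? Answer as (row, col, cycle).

(row, col, cycle) = (1, 2, 3)

RS: C[1][0] accumulates in PE[1][2]:
  after 0 — PE[1][2] acc=0, pass-E 0, pass-S 0
  after 1 — PE[1][2] acc=0, pass-E 0, pass-S 0
  after 2 — PE[1][2] acc=0, pass-E 0, pass-S 0
  after 3 — PE[1][2] acc=57, pass-E 57, pass-S 9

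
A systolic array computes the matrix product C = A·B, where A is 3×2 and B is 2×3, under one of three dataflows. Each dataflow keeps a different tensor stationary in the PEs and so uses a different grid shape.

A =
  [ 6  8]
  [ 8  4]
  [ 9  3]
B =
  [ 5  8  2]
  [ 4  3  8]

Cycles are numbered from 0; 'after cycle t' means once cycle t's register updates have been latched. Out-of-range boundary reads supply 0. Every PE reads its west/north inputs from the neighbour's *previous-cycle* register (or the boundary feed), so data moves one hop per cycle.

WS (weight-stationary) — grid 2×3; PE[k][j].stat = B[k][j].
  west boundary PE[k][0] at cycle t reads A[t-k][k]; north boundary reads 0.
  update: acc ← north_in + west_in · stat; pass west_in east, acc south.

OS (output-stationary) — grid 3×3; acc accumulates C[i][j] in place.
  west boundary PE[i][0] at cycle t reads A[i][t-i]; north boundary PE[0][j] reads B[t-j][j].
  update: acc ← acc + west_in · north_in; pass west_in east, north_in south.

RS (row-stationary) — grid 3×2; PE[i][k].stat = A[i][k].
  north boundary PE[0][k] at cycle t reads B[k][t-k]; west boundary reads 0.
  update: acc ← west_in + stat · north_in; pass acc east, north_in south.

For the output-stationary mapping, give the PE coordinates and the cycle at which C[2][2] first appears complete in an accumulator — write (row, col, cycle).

Under OS, C[2][2] lands at PE[2][2]:
  t=0 PE[2][2]: acc=0 h=0 v=0
  t=1 PE[2][2]: acc=0 h=0 v=0
  t=2 PE[2][2]: acc=0 h=0 v=0
  t=3 PE[2][2]: acc=0 h=0 v=0
  t=4 PE[2][2]: acc=18 h=9 v=2
  t=5 PE[2][2]: acc=42 h=3 v=8

(row, col, cycle) = (2, 2, 5)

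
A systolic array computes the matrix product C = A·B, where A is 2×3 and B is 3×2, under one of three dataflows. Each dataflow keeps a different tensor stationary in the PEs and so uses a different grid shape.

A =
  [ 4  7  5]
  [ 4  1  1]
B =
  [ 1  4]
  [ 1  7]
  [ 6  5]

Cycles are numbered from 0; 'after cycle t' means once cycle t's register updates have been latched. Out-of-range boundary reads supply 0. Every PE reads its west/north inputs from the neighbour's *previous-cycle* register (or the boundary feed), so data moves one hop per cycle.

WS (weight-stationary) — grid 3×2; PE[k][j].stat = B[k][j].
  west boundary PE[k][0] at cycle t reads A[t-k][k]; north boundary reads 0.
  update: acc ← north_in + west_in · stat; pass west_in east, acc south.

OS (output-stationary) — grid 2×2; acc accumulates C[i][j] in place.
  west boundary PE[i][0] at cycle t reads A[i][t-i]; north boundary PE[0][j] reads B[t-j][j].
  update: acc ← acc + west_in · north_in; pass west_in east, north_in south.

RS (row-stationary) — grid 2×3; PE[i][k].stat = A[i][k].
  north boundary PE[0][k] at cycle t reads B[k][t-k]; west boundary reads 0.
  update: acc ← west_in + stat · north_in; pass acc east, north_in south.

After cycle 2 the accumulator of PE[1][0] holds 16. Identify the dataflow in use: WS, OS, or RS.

WS [3×2] PE[1][0] across cycles:
  @0  [1,0]  acc 0  |  →0  ↓0
  @1  [1,0]  acc 11  |  →7  ↓11
  @2  [1,0]  acc 5  |  →1  ↓5
OS [2×2] PE[1][0] across cycles:
  @0  [1,0]  acc 0  |  →0  ↓0
  @1  [1,0]  acc 4  |  →4  ↓1
  @2  [1,0]  acc 5  |  →1  ↓1
RS [2×3] PE[1][0] across cycles:
  @0  [1,0]  acc 0  |  →0  ↓0
  @1  [1,0]  acc 4  |  →4  ↓1
  @2  [1,0]  acc 16  |  →16  ↓4

dataflow = RS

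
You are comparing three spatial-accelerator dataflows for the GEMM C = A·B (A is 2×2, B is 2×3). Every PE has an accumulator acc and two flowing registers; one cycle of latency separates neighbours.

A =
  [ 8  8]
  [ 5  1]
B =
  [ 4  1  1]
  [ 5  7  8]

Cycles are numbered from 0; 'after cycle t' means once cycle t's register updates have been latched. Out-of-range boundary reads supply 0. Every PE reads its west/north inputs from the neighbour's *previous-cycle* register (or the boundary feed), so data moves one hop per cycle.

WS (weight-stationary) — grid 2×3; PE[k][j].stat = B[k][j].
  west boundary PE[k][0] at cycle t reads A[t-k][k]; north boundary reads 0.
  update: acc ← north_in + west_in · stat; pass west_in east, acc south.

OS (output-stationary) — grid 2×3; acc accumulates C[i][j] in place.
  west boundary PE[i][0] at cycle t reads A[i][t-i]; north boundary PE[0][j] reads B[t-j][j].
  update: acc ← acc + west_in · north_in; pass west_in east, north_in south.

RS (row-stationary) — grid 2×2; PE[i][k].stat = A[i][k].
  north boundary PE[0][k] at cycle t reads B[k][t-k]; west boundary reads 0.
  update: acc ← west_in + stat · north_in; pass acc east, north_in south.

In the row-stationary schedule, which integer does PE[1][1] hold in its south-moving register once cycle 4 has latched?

RS (2×2). Following PE[1][1] plus its west/north inputs:
  cycle 0: PE[0][1] → acc 0, east 0, south 0
  cycle 0: PE[1][0] → acc 0, east 0, south 0
  cycle 0: PE[1][1] → acc 0, east 0, south 0
  cycle 1: PE[0][1] → acc 72, east 72, south 5
  cycle 1: PE[1][0] → acc 20, east 20, south 4
  cycle 1: PE[1][1] → acc 0, east 0, south 0
  cycle 2: PE[0][1] → acc 64, east 64, south 7
  cycle 2: PE[1][0] → acc 5, east 5, south 1
  cycle 2: PE[1][1] → acc 25, east 25, south 5
  cycle 3: PE[0][1] → acc 72, east 72, south 8
  cycle 3: PE[1][0] → acc 5, east 5, south 1
  cycle 3: PE[1][1] → acc 12, east 12, south 7
  cycle 4: PE[0][1] → acc 0, east 0, south 0
  cycle 4: PE[1][0] → acc 0, east 0, south 0
  cycle 4: PE[1][1] → acc 13, east 13, south 8

register = 8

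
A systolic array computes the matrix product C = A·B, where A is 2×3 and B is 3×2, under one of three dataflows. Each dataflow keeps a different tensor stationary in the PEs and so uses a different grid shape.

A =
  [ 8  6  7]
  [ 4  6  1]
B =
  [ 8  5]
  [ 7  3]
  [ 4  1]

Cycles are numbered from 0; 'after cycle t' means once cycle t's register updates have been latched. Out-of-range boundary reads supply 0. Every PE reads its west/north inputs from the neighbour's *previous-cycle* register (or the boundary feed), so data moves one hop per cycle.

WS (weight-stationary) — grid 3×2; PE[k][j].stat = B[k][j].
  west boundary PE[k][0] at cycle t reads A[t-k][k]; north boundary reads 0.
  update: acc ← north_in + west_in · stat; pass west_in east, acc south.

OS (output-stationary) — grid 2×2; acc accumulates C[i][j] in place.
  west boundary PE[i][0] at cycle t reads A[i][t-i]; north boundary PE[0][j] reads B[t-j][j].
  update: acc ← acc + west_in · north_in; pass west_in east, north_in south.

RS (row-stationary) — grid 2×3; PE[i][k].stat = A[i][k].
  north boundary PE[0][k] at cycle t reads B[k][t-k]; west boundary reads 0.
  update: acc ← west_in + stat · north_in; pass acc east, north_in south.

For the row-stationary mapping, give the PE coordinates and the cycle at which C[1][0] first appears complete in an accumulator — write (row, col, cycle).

(row, col, cycle) = (1, 2, 3)

Under RS, C[1][0] lands at PE[1][2]:
  0: (1,2).acc=0  regs=<0,0>
  1: (1,2).acc=0  regs=<0,0>
  2: (1,2).acc=0  regs=<0,0>
  3: (1,2).acc=78  regs=<78,4>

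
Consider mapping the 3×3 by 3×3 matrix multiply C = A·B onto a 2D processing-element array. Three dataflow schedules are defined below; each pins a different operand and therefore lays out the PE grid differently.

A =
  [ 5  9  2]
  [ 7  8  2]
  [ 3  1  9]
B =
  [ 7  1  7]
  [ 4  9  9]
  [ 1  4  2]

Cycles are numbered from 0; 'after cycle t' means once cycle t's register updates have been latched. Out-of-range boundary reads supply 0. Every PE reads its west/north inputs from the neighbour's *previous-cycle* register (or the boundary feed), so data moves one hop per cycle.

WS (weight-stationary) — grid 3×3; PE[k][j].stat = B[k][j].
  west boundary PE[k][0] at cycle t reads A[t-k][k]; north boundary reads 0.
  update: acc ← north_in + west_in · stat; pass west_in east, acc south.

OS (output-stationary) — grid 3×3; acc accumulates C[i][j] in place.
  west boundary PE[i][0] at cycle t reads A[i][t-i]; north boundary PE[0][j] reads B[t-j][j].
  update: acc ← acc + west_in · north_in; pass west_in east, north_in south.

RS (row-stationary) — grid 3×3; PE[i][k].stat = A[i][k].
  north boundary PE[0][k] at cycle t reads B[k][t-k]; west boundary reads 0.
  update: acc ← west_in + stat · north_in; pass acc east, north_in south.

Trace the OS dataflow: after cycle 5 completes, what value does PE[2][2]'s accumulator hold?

OS on a 3×3 grid — tracing PE[2][2] and its feeders:
  [0] (1,2) acc=0 (h:0 v:0)
  [0] (2,1) acc=0 (h:0 v:0)
  [0] (2,2) acc=0 (h:0 v:0)
  [1] (1,2) acc=0 (h:0 v:0)
  [1] (2,1) acc=0 (h:0 v:0)
  [1] (2,2) acc=0 (h:0 v:0)
  [2] (1,2) acc=0 (h:0 v:0)
  [2] (2,1) acc=0 (h:0 v:0)
  [2] (2,2) acc=0 (h:0 v:0)
  [3] (1,2) acc=49 (h:7 v:7)
  [3] (2,1) acc=3 (h:3 v:1)
  [3] (2,2) acc=0 (h:0 v:0)
  [4] (1,2) acc=121 (h:8 v:9)
  [4] (2,1) acc=12 (h:1 v:9)
  [4] (2,2) acc=21 (h:3 v:7)
  [5] (1,2) acc=125 (h:2 v:2)
  [5] (2,1) acc=48 (h:9 v:4)
  [5] (2,2) acc=30 (h:1 v:9)

PE[2][2].acc = 30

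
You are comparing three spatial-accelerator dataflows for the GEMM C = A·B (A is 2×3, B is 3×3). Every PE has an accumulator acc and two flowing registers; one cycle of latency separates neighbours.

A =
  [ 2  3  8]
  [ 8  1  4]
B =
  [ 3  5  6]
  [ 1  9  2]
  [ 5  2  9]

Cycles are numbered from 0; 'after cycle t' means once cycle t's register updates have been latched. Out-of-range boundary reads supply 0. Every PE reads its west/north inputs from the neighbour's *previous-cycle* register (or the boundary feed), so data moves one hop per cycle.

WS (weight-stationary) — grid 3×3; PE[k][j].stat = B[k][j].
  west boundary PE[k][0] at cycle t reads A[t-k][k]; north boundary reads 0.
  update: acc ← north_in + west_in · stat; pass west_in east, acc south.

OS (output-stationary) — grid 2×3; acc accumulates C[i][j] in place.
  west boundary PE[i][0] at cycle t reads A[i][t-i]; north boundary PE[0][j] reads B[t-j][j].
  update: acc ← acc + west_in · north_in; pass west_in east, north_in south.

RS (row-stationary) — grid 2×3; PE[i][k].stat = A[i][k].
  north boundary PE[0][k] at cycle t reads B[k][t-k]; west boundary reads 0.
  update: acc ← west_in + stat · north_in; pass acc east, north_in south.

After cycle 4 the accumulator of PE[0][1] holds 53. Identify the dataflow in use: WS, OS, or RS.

dataflow = OS

WS [3×3] PE[0][1] across cycles:
  [0] (0,1) acc=0 (h:0 v:0)
  [1] (0,1) acc=10 (h:2 v:10)
  [2] (0,1) acc=40 (h:8 v:40)
  [3] (0,1) acc=0 (h:0 v:0)
  [4] (0,1) acc=0 (h:0 v:0)
OS [2×3] PE[0][1] across cycles:
  [0] (0,1) acc=0 (h:0 v:0)
  [1] (0,1) acc=10 (h:2 v:5)
  [2] (0,1) acc=37 (h:3 v:9)
  [3] (0,1) acc=53 (h:8 v:2)
  [4] (0,1) acc=53 (h:0 v:0)
RS [2×3] PE[0][1] across cycles:
  [0] (0,1) acc=0 (h:0 v:0)
  [1] (0,1) acc=9 (h:9 v:1)
  [2] (0,1) acc=37 (h:37 v:9)
  [3] (0,1) acc=18 (h:18 v:2)
  [4] (0,1) acc=0 (h:0 v:0)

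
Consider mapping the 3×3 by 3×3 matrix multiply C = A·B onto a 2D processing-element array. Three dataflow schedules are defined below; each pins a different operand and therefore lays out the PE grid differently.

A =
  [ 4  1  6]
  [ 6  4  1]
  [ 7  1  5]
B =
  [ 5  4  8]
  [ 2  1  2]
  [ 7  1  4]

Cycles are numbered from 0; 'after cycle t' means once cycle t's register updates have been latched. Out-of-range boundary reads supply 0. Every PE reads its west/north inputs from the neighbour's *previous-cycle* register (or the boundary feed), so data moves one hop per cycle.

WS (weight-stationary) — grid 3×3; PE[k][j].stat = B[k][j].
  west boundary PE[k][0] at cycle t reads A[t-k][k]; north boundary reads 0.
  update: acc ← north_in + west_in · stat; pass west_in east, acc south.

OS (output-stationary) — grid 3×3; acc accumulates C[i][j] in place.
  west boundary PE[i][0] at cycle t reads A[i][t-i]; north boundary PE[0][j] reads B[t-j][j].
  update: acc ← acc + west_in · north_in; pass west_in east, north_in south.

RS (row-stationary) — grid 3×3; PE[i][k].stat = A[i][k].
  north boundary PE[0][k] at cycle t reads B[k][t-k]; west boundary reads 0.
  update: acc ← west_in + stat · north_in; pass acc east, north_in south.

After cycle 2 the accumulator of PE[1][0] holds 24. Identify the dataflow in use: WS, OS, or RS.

Under WS (3×3), PE[1][0]:
  t=0 PE[1][0]: acc=0 h=0 v=0
  t=1 PE[1][0]: acc=22 h=1 v=22
  t=2 PE[1][0]: acc=38 h=4 v=38
Under OS (3×3), PE[1][0]:
  t=0 PE[1][0]: acc=0 h=0 v=0
  t=1 PE[1][0]: acc=30 h=6 v=5
  t=2 PE[1][0]: acc=38 h=4 v=2
Under RS (3×3), PE[1][0]:
  t=0 PE[1][0]: acc=0 h=0 v=0
  t=1 PE[1][0]: acc=30 h=30 v=5
  t=2 PE[1][0]: acc=24 h=24 v=4

dataflow = RS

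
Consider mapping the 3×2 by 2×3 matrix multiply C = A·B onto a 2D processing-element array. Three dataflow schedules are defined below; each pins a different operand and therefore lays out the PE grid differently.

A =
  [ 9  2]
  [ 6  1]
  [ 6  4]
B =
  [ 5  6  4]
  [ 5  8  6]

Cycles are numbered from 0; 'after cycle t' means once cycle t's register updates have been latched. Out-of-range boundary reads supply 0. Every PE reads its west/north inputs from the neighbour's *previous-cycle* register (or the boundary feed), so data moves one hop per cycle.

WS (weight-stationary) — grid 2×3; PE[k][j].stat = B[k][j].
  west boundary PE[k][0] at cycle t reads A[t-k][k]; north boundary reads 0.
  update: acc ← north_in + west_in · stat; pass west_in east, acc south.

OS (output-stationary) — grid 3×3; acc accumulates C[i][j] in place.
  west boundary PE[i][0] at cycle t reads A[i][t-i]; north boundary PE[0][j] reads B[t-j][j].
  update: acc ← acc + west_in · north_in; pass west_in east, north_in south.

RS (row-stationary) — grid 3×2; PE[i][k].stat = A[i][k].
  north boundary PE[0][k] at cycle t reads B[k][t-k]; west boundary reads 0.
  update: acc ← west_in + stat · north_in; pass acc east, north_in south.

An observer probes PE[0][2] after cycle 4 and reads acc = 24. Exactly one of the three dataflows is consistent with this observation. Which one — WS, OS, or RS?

dataflow = WS

Under WS (2×3), PE[0][2]:
  cycle 0: PE[0][2] → acc 0, east 0, south 0
  cycle 1: PE[0][2] → acc 0, east 0, south 0
  cycle 2: PE[0][2] → acc 36, east 9, south 36
  cycle 3: PE[0][2] → acc 24, east 6, south 24
  cycle 4: PE[0][2] → acc 24, east 6, south 24
Under OS (3×3), PE[0][2]:
  cycle 0: PE[0][2] → acc 0, east 0, south 0
  cycle 1: PE[0][2] → acc 0, east 0, south 0
  cycle 2: PE[0][2] → acc 36, east 9, south 4
  cycle 3: PE[0][2] → acc 48, east 2, south 6
  cycle 4: PE[0][2] → acc 48, east 0, south 0
RS (3×2): PE[0][2] does not exist.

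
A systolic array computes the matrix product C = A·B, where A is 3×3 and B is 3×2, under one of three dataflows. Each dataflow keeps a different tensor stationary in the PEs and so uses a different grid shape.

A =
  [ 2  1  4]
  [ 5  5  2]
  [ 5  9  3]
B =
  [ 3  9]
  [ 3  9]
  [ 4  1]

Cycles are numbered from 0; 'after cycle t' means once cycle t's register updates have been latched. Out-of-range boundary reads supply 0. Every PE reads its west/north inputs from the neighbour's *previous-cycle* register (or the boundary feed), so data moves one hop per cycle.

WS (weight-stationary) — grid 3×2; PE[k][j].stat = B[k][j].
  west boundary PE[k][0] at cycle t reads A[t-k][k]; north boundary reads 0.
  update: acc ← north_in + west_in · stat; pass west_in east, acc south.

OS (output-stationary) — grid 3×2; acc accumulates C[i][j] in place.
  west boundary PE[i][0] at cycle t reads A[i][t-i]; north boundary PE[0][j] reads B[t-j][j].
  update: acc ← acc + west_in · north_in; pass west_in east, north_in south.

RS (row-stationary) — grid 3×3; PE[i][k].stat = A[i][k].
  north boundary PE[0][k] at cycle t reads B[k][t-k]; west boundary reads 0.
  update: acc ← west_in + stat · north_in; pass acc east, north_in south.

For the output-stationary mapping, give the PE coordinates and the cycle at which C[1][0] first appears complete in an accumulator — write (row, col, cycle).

(row, col, cycle) = (1, 0, 3)

OS: C[1][0] accumulates in PE[1][0]:
  @0  [1,0]  acc 0  |  →0  ↓0
  @1  [1,0]  acc 15  |  →5  ↓3
  @2  [1,0]  acc 30  |  →5  ↓3
  @3  [1,0]  acc 38  |  →2  ↓4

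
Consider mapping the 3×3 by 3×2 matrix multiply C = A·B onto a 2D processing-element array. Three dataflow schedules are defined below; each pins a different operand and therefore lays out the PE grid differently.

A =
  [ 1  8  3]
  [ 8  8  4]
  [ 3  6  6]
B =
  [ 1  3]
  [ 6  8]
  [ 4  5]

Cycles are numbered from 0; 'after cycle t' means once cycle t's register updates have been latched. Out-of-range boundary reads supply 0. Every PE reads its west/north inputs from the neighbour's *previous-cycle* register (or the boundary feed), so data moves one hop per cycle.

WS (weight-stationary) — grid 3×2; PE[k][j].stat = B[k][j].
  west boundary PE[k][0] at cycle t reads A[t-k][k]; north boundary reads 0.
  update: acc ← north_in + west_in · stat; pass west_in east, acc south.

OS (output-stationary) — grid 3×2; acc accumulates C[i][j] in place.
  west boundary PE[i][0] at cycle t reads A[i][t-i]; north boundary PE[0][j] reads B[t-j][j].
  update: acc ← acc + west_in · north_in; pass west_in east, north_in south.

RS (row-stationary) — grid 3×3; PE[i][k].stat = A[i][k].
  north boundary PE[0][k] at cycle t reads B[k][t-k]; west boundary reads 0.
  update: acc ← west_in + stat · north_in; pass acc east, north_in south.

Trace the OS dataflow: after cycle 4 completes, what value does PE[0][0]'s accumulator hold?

OS (3×2). Following PE[0][0] plus its west/north inputs:
  [0] (0,0) acc=1 (h:1 v:1)
  [1] (0,0) acc=49 (h:8 v:6)
  [2] (0,0) acc=61 (h:3 v:4)
  [3] (0,0) acc=61 (h:0 v:0)
  [4] (0,0) acc=61 (h:0 v:0)

PE[0][0].acc = 61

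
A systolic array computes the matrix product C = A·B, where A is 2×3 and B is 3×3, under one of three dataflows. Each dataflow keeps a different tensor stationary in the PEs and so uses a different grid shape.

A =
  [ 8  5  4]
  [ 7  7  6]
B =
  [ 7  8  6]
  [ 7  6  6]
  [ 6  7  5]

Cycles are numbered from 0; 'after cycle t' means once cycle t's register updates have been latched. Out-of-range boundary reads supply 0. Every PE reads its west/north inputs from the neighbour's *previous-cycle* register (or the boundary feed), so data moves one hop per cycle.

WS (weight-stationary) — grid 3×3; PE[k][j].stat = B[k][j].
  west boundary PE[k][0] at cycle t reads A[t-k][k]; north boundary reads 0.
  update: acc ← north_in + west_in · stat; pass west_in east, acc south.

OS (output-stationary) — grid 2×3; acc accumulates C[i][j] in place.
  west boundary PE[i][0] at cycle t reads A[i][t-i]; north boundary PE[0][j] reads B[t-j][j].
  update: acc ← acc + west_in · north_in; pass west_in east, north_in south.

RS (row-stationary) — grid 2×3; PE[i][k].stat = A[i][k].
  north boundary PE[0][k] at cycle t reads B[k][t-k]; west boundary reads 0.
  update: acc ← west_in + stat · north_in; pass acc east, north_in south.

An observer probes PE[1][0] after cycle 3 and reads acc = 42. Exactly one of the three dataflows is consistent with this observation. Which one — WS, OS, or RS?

dataflow = RS

— WS: 3×3; PE[1][0] trace:
  [0] (1,0) acc=0 (h:0 v:0)
  [1] (1,0) acc=91 (h:5 v:91)
  [2] (1,0) acc=98 (h:7 v:98)
  [3] (1,0) acc=0 (h:0 v:0)
— OS: 2×3; PE[1][0] trace:
  [0] (1,0) acc=0 (h:0 v:0)
  [1] (1,0) acc=49 (h:7 v:7)
  [2] (1,0) acc=98 (h:7 v:7)
  [3] (1,0) acc=134 (h:6 v:6)
— RS: 2×3; PE[1][0] trace:
  [0] (1,0) acc=0 (h:0 v:0)
  [1] (1,0) acc=49 (h:49 v:7)
  [2] (1,0) acc=56 (h:56 v:8)
  [3] (1,0) acc=42 (h:42 v:6)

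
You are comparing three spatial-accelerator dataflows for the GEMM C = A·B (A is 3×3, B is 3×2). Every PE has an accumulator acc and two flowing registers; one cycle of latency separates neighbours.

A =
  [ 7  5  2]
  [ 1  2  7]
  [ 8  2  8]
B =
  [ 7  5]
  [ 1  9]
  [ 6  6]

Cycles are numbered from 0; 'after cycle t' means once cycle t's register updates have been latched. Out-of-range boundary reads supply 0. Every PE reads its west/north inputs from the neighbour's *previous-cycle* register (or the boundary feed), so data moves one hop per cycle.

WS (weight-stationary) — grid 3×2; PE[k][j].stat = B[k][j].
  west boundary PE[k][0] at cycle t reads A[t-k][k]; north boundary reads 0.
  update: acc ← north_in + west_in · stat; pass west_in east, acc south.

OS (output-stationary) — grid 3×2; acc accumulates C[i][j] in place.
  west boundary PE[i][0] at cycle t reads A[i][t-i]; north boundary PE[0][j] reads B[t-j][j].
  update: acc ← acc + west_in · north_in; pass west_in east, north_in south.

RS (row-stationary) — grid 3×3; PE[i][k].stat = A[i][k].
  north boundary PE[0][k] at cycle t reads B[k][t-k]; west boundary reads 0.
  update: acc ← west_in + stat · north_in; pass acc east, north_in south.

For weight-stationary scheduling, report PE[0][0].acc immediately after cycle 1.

PE[0][0].acc = 7

WS on a 3×2 grid — tracing PE[0][0] and its feeders:
  [0] (0,0) acc=49 (h:7 v:49)
  [1] (0,0) acc=7 (h:1 v:7)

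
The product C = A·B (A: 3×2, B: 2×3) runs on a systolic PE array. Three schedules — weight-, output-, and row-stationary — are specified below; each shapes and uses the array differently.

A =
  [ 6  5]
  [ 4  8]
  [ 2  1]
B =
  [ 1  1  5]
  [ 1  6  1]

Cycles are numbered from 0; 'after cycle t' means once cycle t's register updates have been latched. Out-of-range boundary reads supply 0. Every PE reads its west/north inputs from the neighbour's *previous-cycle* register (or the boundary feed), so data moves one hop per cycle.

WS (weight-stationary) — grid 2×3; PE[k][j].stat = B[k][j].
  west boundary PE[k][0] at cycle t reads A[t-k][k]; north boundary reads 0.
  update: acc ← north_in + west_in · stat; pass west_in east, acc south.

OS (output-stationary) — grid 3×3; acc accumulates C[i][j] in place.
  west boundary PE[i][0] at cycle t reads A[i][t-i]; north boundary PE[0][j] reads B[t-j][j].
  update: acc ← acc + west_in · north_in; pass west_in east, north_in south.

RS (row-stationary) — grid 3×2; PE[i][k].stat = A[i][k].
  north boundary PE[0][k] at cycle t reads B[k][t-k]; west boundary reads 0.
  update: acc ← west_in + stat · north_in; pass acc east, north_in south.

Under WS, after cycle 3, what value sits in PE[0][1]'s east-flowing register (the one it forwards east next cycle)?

register = 2

WS 2×3: PE[0][1] cycle-by-cycle (with neighbour feeds):
  c0 r0c0: 6 / 6 / 6
  c0 r0c1: 0 / 0 / 0
  c1 r0c0: 4 / 4 / 4
  c1 r0c1: 6 / 6 / 6
  c2 r0c0: 2 / 2 / 2
  c2 r0c1: 4 / 4 / 4
  c3 r0c0: 0 / 0 / 0
  c3 r0c1: 2 / 2 / 2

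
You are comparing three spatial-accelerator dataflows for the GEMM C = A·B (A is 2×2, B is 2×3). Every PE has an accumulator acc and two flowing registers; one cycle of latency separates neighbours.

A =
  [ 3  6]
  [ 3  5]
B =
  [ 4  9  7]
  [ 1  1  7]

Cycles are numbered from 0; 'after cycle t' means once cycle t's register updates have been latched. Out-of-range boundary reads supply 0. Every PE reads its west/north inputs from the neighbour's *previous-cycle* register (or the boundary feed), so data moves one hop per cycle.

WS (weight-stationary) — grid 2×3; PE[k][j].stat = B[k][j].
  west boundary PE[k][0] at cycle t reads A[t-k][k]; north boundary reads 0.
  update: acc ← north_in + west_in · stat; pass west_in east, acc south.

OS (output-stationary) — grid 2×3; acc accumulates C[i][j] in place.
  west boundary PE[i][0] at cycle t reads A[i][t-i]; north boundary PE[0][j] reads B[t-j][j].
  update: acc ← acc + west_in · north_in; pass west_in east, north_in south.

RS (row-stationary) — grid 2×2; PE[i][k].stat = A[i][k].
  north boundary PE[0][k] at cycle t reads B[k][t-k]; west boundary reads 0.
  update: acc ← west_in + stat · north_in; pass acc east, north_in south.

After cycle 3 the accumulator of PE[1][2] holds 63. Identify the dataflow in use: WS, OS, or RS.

dataflow = WS

Under WS (2×3), PE[1][2]:
  after 0 — PE[1][2] acc=0, pass-E 0, pass-S 0
  after 1 — PE[1][2] acc=0, pass-E 0, pass-S 0
  after 2 — PE[1][2] acc=0, pass-E 0, pass-S 0
  after 3 — PE[1][2] acc=63, pass-E 6, pass-S 63
Under OS (2×3), PE[1][2]:
  after 0 — PE[1][2] acc=0, pass-E 0, pass-S 0
  after 1 — PE[1][2] acc=0, pass-E 0, pass-S 0
  after 2 — PE[1][2] acc=0, pass-E 0, pass-S 0
  after 3 — PE[1][2] acc=21, pass-E 3, pass-S 7
— RS: 2×2 array has no PE[1][2].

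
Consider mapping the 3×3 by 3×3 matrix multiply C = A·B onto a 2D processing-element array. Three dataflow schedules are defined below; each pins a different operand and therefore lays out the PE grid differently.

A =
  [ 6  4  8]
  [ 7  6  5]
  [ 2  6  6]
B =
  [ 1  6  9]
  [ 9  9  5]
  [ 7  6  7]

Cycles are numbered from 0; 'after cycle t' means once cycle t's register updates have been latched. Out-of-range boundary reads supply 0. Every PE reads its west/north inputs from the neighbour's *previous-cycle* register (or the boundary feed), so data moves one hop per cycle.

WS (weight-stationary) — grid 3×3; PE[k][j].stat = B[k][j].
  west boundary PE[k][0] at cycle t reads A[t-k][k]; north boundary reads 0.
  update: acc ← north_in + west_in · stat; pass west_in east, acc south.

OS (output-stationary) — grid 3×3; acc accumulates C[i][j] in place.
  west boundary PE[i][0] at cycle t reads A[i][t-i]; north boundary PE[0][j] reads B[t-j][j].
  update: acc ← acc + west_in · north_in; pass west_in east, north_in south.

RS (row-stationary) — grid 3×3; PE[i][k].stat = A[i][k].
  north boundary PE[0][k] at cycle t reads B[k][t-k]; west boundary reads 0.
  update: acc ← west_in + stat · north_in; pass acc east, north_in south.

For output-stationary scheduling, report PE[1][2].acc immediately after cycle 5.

OS (3×3). Following PE[1][2] plus its west/north inputs:
  step 0 · PE0,2: acc=0; fwd→0 fwd↓0
  step 0 · PE1,1: acc=0; fwd→0 fwd↓0
  step 0 · PE1,2: acc=0; fwd→0 fwd↓0
  step 1 · PE0,2: acc=0; fwd→0 fwd↓0
  step 1 · PE1,1: acc=0; fwd→0 fwd↓0
  step 1 · PE1,2: acc=0; fwd→0 fwd↓0
  step 2 · PE0,2: acc=54; fwd→6 fwd↓9
  step 2 · PE1,1: acc=42; fwd→7 fwd↓6
  step 2 · PE1,2: acc=0; fwd→0 fwd↓0
  step 3 · PE0,2: acc=74; fwd→4 fwd↓5
  step 3 · PE1,1: acc=96; fwd→6 fwd↓9
  step 3 · PE1,2: acc=63; fwd→7 fwd↓9
  step 4 · PE0,2: acc=130; fwd→8 fwd↓7
  step 4 · PE1,1: acc=126; fwd→5 fwd↓6
  step 4 · PE1,2: acc=93; fwd→6 fwd↓5
  step 5 · PE0,2: acc=130; fwd→0 fwd↓0
  step 5 · PE1,1: acc=126; fwd→0 fwd↓0
  step 5 · PE1,2: acc=128; fwd→5 fwd↓7

PE[1][2].acc = 128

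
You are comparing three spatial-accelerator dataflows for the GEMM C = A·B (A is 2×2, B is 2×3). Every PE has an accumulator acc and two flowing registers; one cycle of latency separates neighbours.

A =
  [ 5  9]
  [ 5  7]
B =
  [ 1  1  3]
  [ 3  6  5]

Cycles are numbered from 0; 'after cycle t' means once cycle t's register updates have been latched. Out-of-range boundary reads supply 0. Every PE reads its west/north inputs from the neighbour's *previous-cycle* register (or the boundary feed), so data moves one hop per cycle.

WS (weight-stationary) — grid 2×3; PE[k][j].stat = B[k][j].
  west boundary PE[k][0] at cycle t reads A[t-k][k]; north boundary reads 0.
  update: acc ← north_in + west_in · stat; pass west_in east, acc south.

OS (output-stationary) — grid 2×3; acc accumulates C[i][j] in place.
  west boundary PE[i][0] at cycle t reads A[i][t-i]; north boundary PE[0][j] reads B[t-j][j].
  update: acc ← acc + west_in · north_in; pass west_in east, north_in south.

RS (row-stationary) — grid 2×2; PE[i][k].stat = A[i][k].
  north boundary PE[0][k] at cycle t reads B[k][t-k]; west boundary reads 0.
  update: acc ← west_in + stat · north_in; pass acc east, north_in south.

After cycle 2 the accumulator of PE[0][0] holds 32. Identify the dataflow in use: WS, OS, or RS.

dataflow = OS

Under WS (2×3), PE[0][0]:
  c0 r0c0: 5 / 5 / 5
  c1 r0c0: 5 / 5 / 5
  c2 r0c0: 0 / 0 / 0
Under OS (2×3), PE[0][0]:
  c0 r0c0: 5 / 5 / 1
  c1 r0c0: 32 / 9 / 3
  c2 r0c0: 32 / 0 / 0
Under RS (2×2), PE[0][0]:
  c0 r0c0: 5 / 5 / 1
  c1 r0c0: 5 / 5 / 1
  c2 r0c0: 15 / 15 / 3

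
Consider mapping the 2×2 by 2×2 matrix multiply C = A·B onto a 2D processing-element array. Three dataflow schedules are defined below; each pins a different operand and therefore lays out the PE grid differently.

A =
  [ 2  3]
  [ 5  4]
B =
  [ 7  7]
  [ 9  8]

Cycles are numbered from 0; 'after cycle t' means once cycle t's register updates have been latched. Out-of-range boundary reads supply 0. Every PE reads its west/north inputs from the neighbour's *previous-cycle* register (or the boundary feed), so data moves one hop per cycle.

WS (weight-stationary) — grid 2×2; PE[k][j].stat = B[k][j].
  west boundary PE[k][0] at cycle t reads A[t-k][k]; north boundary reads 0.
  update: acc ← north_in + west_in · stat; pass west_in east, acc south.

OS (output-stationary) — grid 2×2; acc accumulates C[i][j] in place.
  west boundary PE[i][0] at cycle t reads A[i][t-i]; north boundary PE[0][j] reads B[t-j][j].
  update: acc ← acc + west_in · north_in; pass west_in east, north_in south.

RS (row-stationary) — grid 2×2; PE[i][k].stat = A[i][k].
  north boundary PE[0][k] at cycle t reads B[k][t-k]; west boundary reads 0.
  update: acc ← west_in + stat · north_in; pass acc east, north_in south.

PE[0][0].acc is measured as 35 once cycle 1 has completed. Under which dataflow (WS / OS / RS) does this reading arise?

Under WS (2×2), PE[0][0]:
  0: (0,0).acc=14  regs=<2,14>
  1: (0,0).acc=35  regs=<5,35>
Under OS (2×2), PE[0][0]:
  0: (0,0).acc=14  regs=<2,7>
  1: (0,0).acc=41  regs=<3,9>
Under RS (2×2), PE[0][0]:
  0: (0,0).acc=14  regs=<14,7>
  1: (0,0).acc=14  regs=<14,7>

dataflow = WS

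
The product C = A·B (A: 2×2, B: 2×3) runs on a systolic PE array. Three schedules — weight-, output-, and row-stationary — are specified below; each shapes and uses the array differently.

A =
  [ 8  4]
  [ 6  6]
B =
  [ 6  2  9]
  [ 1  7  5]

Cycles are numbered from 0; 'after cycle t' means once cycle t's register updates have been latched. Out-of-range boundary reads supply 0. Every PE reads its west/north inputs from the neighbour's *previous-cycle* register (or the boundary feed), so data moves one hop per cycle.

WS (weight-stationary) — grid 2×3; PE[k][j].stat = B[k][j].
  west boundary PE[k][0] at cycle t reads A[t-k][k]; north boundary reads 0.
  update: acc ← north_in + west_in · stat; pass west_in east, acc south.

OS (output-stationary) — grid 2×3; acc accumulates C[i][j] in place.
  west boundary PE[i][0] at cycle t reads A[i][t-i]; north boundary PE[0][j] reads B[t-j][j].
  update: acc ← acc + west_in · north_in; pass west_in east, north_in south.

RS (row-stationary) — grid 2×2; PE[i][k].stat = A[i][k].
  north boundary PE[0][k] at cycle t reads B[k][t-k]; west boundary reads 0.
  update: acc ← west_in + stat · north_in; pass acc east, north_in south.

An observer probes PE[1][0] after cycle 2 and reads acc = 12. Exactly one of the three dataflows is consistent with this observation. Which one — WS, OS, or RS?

WS [2×3] PE[1][0] across cycles:
  @0  [1,0]  acc 0  |  →0  ↓0
  @1  [1,0]  acc 52  |  →4  ↓52
  @2  [1,0]  acc 42  |  →6  ↓42
OS [2×3] PE[1][0] across cycles:
  @0  [1,0]  acc 0  |  →0  ↓0
  @1  [1,0]  acc 36  |  →6  ↓6
  @2  [1,0]  acc 42  |  →6  ↓1
RS [2×2] PE[1][0] across cycles:
  @0  [1,0]  acc 0  |  →0  ↓0
  @1  [1,0]  acc 36  |  →36  ↓6
  @2  [1,0]  acc 12  |  →12  ↓2

dataflow = RS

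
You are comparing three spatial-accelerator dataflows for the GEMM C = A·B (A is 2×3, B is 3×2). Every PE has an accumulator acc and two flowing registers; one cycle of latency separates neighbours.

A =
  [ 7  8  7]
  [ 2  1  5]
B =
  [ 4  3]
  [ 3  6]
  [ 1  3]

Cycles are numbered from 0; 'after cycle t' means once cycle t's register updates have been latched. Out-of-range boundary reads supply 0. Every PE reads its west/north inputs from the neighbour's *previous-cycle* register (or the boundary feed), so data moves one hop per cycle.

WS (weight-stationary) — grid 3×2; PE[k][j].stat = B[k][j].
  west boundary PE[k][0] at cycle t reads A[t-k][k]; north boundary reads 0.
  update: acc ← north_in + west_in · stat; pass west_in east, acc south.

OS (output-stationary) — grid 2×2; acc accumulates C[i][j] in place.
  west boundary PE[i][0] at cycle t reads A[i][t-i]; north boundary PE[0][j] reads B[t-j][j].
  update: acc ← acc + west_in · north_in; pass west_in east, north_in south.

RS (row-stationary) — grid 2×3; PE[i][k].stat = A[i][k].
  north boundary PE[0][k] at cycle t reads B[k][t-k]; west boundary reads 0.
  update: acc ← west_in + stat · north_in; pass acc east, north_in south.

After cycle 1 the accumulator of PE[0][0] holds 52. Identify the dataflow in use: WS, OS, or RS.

WS [3×2] PE[0][0] across cycles:
  @0  [0,0]  acc 28  |  →7  ↓28
  @1  [0,0]  acc 8  |  →2  ↓8
OS [2×2] PE[0][0] across cycles:
  @0  [0,0]  acc 28  |  →7  ↓4
  @1  [0,0]  acc 52  |  →8  ↓3
RS [2×3] PE[0][0] across cycles:
  @0  [0,0]  acc 28  |  →28  ↓4
  @1  [0,0]  acc 21  |  →21  ↓3

dataflow = OS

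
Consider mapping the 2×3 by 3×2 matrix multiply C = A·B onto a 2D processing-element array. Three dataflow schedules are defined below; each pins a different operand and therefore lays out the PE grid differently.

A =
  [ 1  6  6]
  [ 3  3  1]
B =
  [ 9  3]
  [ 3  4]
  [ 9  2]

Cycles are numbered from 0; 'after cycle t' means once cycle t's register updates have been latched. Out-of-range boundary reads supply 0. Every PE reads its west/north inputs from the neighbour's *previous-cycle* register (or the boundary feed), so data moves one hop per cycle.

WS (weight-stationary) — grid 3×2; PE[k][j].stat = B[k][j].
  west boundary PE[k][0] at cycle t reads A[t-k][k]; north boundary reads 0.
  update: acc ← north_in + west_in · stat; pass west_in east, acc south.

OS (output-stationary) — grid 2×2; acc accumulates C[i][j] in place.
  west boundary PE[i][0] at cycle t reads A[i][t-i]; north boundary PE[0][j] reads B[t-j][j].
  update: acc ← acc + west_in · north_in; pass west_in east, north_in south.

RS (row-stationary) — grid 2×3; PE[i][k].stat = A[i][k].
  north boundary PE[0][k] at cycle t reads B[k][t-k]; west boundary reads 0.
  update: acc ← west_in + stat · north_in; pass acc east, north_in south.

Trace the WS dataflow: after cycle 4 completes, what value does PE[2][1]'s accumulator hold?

PE[2][1].acc = 23

Tracing WS — 3×2 array, target PE[2][1]:
  cycle 0: PE[1][1] → acc 0, east 0, south 0
  cycle 0: PE[2][0] → acc 0, east 0, south 0
  cycle 0: PE[2][1] → acc 0, east 0, south 0
  cycle 1: PE[1][1] → acc 0, east 0, south 0
  cycle 1: PE[2][0] → acc 0, east 0, south 0
  cycle 1: PE[2][1] → acc 0, east 0, south 0
  cycle 2: PE[1][1] → acc 27, east 6, south 27
  cycle 2: PE[2][0] → acc 81, east 6, south 81
  cycle 2: PE[2][1] → acc 0, east 0, south 0
  cycle 3: PE[1][1] → acc 21, east 3, south 21
  cycle 3: PE[2][0] → acc 45, east 1, south 45
  cycle 3: PE[2][1] → acc 39, east 6, south 39
  cycle 4: PE[1][1] → acc 0, east 0, south 0
  cycle 4: PE[2][0] → acc 0, east 0, south 0
  cycle 4: PE[2][1] → acc 23, east 1, south 23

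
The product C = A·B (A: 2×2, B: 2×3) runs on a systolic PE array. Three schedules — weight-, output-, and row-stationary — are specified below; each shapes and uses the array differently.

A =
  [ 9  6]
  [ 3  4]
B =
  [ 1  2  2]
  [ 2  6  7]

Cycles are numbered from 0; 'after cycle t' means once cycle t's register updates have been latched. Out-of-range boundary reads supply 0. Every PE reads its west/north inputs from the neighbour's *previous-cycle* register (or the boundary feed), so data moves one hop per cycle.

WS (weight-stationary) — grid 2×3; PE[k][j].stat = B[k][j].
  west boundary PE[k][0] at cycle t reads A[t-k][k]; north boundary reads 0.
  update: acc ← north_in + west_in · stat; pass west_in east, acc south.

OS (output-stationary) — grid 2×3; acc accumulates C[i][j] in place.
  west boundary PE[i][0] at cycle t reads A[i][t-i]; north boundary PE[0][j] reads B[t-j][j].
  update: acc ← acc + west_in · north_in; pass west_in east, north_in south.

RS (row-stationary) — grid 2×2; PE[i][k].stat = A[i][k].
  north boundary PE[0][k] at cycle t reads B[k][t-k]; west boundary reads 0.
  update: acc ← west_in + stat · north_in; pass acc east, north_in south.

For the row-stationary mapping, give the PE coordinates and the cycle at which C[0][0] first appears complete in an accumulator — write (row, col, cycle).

RS: C[0][0] accumulates in PE[0][1]:
  @0  [0,1]  acc 0  |  →0  ↓0
  @1  [0,1]  acc 21  |  →21  ↓2

(row, col, cycle) = (0, 1, 1)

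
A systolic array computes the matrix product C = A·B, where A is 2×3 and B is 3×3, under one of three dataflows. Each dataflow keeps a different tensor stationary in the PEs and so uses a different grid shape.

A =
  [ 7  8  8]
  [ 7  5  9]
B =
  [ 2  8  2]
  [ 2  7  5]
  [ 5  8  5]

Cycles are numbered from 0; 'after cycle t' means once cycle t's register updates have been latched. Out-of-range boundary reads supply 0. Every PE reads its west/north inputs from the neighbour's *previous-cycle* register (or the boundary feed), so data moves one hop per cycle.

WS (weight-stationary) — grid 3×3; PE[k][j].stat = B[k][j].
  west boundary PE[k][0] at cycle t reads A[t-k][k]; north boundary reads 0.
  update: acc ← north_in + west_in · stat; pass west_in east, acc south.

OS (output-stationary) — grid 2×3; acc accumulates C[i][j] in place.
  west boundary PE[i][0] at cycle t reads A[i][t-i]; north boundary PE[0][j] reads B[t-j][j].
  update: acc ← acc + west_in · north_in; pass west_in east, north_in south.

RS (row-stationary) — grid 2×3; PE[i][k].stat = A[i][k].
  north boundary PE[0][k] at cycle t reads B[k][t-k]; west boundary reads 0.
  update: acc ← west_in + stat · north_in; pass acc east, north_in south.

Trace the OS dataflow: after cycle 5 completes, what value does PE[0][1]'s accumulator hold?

OS 2×3: PE[0][1] cycle-by-cycle (with neighbour feeds):
  step 0 · PE0,0: acc=14; fwd→7 fwd↓2
  step 0 · PE0,1: acc=0; fwd→0 fwd↓0
  step 1 · PE0,0: acc=30; fwd→8 fwd↓2
  step 1 · PE0,1: acc=56; fwd→7 fwd↓8
  step 2 · PE0,0: acc=70; fwd→8 fwd↓5
  step 2 · PE0,1: acc=112; fwd→8 fwd↓7
  step 3 · PE0,0: acc=70; fwd→0 fwd↓0
  step 3 · PE0,1: acc=176; fwd→8 fwd↓8
  step 4 · PE0,0: acc=70; fwd→0 fwd↓0
  step 4 · PE0,1: acc=176; fwd→0 fwd↓0
  step 5 · PE0,0: acc=70; fwd→0 fwd↓0
  step 5 · PE0,1: acc=176; fwd→0 fwd↓0

PE[0][1].acc = 176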